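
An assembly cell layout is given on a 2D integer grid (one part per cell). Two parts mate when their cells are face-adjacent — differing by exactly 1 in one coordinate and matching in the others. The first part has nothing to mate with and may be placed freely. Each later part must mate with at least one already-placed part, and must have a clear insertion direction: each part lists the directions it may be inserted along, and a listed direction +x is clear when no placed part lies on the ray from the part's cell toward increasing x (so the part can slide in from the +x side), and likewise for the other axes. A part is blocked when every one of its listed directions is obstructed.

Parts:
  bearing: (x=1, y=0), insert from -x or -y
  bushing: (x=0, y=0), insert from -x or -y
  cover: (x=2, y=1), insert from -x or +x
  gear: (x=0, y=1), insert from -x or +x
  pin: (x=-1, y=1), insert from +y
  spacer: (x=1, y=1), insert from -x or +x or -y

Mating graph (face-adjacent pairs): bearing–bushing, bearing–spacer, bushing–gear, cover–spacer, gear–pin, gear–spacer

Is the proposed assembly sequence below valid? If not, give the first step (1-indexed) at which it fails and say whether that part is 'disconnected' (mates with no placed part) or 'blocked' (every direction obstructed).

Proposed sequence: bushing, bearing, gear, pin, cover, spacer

1. bushing@(0, 0) [-x clear] — {bushing}
2. bearing@(1, 0) [-y clear] — {bearing, bushing}
3. gear@(0, 1) [-x clear] — {bearing, bushing, gear}
4. pin@(-1, 1) [+y clear] — {bearing, bushing, gear, pin}
5. cover@(2, 1) — no placed neighbour ⇒ disconnected

Invalid at step 5 (disconnected)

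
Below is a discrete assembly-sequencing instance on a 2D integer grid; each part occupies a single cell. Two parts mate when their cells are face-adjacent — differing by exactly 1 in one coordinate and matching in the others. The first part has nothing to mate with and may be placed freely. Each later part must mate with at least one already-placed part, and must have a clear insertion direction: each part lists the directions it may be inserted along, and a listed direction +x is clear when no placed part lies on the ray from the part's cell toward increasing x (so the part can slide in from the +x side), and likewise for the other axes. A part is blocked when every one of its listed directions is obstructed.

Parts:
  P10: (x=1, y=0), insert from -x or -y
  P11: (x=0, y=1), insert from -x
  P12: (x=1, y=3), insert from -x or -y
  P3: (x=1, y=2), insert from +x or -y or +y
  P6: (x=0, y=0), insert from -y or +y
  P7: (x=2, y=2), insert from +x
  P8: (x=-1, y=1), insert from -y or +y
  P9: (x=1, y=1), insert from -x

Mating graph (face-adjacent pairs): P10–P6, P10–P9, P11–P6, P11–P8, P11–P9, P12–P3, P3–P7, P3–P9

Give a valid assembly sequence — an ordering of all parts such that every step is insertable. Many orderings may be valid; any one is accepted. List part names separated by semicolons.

P10; P6; P9; P11; P8; P3; P7; P12

1. P10@(1, 0) [-x clear] — {P10}
2. P6@(0, 0) [-y clear] — {P10, P6}
3. P9@(1, 1) [-x clear] — {P10, P6, P9}
4. P11@(0, 1) [-x clear] — {P10, P11, P6, P9}
5. P8@(-1, 1) [-y clear] — {P10, P11, P6, P8, P9}
6. P3@(1, 2) [+x clear] — {P10, P11, P3, P6, P8, P9}
7. P7@(2, 2) [+x clear] — {P10, P11, P3, P6, P7, P8, P9}
8. P12@(1, 3) [-x clear] — {P10, P11, P12, P3, P6, P7, P8, P9}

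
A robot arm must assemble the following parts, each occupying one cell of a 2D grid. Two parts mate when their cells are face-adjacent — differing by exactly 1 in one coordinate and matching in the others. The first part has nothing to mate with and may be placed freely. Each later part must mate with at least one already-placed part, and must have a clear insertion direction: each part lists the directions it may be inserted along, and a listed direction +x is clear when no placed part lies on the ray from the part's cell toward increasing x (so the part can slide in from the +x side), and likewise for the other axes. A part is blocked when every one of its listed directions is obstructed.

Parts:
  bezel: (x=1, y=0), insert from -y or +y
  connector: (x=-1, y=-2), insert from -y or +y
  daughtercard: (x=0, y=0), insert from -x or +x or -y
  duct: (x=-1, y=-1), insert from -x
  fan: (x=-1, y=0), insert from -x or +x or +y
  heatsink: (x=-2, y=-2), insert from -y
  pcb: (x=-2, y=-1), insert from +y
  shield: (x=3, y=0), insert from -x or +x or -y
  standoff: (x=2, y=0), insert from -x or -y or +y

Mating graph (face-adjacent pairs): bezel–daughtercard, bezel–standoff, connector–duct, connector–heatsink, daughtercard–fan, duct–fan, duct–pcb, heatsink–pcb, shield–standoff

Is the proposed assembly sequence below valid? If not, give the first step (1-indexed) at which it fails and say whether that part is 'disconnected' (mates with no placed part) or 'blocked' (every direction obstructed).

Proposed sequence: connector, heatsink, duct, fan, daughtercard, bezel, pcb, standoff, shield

Valid

1. connector@(-1, -2) [-y clear] — {connector}
2. heatsink@(-2, -2) [-y clear] — {connector, heatsink}
3. duct@(-1, -1) [-x clear] — {connector, duct, heatsink}
4. fan@(-1, 0) [-x clear] — {connector, duct, fan, heatsink}
5. daughtercard@(0, 0) [+x clear] — {connector, daughtercard, duct, fan, heatsink}
6. bezel@(1, 0) [-y clear] — {bezel, connector, daughtercard, duct, fan, heatsink}
7. pcb@(-2, -1) [+y clear] — {bezel, connector, daughtercard, duct, fan, heatsink, pcb}
8. standoff@(2, 0) [-y clear] — {bezel, connector, daughtercard, duct, fan, heatsink, pcb, standoff}
9. shield@(3, 0) [+x clear] — {bezel, connector, daughtercard, duct, fan, heatsink, pcb, shield, standoff}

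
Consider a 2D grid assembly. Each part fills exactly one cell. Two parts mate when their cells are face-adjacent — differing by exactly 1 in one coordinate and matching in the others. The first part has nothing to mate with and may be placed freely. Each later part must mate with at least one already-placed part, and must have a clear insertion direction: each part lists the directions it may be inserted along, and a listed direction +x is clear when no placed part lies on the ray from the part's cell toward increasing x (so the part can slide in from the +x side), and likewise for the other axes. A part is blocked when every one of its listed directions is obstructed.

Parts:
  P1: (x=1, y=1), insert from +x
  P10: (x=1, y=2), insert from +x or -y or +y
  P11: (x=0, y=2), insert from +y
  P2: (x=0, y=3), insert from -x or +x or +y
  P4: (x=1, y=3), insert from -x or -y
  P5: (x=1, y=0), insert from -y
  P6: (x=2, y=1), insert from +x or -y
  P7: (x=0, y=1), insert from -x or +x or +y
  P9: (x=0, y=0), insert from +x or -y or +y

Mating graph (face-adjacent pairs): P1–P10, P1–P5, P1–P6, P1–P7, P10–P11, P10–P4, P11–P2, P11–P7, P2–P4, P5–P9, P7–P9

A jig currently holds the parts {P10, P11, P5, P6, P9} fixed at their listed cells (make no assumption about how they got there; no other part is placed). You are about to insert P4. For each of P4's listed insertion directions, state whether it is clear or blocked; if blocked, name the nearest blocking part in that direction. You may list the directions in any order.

-x: clear; -y: blocked by P10

-x: ray from P4(1, 3) has no placed part ⇒ clear
-y: nearest on ray is P10@(1, 2) ⇒ blocked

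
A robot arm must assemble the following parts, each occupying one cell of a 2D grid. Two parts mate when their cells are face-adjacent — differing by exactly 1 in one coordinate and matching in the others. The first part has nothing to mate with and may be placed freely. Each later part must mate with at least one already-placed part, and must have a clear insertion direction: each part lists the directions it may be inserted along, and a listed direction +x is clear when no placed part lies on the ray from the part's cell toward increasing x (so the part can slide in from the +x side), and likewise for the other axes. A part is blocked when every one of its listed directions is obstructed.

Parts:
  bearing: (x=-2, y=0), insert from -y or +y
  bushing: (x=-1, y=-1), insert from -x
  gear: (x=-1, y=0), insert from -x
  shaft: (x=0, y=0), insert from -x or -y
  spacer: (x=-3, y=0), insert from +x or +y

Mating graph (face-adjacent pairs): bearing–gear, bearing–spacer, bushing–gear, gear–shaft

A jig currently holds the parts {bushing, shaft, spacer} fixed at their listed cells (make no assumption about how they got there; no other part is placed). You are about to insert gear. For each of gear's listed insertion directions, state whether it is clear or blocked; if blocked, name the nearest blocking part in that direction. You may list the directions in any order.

-x: blocked by spacer

-x: nearest on ray is spacer@(-3, 0) ⇒ blocked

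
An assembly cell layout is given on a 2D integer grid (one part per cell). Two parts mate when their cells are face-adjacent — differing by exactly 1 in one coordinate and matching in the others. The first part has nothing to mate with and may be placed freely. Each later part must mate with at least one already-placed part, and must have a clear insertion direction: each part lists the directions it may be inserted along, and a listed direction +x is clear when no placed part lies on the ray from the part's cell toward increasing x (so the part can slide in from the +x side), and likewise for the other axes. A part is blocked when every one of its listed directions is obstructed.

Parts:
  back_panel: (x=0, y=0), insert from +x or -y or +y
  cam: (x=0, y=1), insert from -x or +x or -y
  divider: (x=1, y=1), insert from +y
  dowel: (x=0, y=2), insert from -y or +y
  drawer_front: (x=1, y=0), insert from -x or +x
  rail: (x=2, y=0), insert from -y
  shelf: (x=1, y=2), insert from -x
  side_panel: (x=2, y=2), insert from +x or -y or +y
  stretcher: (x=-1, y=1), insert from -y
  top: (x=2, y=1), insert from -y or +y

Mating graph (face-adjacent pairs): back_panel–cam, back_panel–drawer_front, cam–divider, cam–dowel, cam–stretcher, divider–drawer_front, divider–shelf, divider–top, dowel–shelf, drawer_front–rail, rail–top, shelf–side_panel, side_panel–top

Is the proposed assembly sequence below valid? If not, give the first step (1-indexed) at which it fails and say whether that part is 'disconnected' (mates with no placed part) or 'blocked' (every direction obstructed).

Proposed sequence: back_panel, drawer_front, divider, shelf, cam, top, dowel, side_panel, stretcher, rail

Valid

1. back_panel@(0, 0) [+x clear] — {back_panel}
2. drawer_front@(1, 0) [+x clear] — {back_panel, drawer_front}
3. divider@(1, 1) [+y clear] — {back_panel, divider, drawer_front}
4. shelf@(1, 2) [-x clear] — {back_panel, divider, drawer_front, shelf}
5. cam@(0, 1) [-x clear] — {back_panel, cam, divider, drawer_front, shelf}
6. top@(2, 1) [-y clear] — {back_panel, cam, divider, drawer_front, shelf, top}
7. dowel@(0, 2) [+y clear] — {back_panel, cam, divider, dowel, drawer_front, shelf, top}
8. side_panel@(2, 2) [+x clear] — {back_panel, cam, divider, dowel, drawer_front, shelf, side_panel, top}
9. stretcher@(-1, 1) [-y clear] — {back_panel, cam, divider, dowel, drawer_front, shelf, side_panel, stretcher, top}
10. rail@(2, 0) [-y clear] — {back_panel, cam, divider, dowel, drawer_front, rail, shelf, side_panel, stretcher, top}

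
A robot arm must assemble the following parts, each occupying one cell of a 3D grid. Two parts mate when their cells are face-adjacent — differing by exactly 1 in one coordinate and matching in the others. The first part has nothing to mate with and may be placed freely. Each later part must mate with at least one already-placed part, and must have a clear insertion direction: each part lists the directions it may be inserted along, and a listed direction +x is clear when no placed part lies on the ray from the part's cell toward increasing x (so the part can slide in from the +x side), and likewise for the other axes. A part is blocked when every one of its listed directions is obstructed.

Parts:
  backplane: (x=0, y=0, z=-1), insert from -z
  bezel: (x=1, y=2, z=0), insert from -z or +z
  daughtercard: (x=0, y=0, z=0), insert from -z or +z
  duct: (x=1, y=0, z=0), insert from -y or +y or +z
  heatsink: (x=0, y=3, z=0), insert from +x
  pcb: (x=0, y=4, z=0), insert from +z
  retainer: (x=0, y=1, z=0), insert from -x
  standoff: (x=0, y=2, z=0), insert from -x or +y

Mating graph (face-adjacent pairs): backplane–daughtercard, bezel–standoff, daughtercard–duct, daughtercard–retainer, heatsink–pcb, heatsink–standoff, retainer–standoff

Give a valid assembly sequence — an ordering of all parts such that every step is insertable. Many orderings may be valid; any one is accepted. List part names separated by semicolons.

heatsink; pcb; standoff; retainer; daughtercard; duct; bezel; backplane

1. heatsink@(0, 3, 0) [+x clear] — {heatsink}
2. pcb@(0, 4, 0) [+z clear] — {heatsink, pcb}
3. standoff@(0, 2, 0) [-x clear] — {heatsink, pcb, standoff}
4. retainer@(0, 1, 0) [-x clear] — {heatsink, pcb, retainer, standoff}
5. daughtercard@(0, 0, 0) [-z clear] — {daughtercard, heatsink, pcb, retainer, standoff}
6. duct@(1, 0, 0) [-y clear] — {daughtercard, duct, heatsink, pcb, retainer, standoff}
7. bezel@(1, 2, 0) [-z clear] — {bezel, daughtercard, duct, heatsink, pcb, retainer, standoff}
8. backplane@(0, 0, -1) [-z clear] — {backplane, bezel, daughtercard, duct, heatsink, pcb, retainer, standoff}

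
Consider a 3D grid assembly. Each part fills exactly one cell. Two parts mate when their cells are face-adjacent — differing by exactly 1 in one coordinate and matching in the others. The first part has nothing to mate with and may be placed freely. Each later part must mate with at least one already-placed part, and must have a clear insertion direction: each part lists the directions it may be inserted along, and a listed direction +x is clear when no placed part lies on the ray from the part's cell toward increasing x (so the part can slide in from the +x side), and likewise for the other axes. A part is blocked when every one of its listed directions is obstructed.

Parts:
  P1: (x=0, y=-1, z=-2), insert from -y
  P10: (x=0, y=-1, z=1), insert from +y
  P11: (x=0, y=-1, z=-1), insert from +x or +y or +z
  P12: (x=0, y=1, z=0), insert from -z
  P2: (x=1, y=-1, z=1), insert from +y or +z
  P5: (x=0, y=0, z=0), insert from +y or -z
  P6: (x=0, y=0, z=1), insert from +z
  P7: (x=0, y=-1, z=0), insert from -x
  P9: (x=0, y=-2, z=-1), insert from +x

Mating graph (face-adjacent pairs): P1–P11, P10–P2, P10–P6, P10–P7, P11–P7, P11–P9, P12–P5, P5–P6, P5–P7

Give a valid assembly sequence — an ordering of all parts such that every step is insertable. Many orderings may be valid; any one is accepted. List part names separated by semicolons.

1. P5@(0, 0, 0) [+y clear] — {P5}
2. P7@(0, -1, 0) [-x clear] — {P5, P7}
3. P11@(0, -1, -1) [+x clear] — {P11, P5, P7}
4. P9@(0, -2, -1) [+x clear] — {P11, P5, P7, P9}
5. P10@(0, -1, 1) [+y clear] — {P10, P11, P5, P7, P9}
6. P6@(0, 0, 1) [+z clear] — {P10, P11, P5, P6, P7, P9}
7. P12@(0, 1, 0) [-z clear] — {P10, P11, P12, P5, P6, P7, P9}
8. P2@(1, -1, 1) [+y clear] — {P10, P11, P12, P2, P5, P6, P7, P9}
9. P1@(0, -1, -2) [-y clear] — {P1, P10, P11, P12, P2, P5, P6, P7, P9}

P5; P7; P11; P9; P10; P6; P12; P2; P1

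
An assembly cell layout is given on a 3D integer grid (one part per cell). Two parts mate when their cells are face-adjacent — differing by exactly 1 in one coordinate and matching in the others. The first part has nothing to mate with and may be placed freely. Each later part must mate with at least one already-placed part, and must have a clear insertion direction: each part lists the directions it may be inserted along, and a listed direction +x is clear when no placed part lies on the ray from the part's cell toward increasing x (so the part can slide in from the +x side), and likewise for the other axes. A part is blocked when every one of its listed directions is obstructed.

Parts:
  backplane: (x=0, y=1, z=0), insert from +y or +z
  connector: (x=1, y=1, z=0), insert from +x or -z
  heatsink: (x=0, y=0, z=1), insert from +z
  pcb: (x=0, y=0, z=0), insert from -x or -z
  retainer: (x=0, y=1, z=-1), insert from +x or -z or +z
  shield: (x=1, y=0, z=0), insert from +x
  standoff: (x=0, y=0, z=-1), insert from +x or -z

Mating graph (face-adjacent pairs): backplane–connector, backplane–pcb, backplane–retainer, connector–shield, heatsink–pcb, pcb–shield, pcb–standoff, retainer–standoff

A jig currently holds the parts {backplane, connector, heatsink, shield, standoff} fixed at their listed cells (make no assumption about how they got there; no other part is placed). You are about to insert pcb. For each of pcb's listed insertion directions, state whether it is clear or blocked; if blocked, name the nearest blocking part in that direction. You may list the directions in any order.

-x: clear; -z: blocked by standoff

-x: ray from pcb(0, 0, 0) has no placed part ⇒ clear
-z: nearest on ray is standoff@(0, 0, -1) ⇒ blocked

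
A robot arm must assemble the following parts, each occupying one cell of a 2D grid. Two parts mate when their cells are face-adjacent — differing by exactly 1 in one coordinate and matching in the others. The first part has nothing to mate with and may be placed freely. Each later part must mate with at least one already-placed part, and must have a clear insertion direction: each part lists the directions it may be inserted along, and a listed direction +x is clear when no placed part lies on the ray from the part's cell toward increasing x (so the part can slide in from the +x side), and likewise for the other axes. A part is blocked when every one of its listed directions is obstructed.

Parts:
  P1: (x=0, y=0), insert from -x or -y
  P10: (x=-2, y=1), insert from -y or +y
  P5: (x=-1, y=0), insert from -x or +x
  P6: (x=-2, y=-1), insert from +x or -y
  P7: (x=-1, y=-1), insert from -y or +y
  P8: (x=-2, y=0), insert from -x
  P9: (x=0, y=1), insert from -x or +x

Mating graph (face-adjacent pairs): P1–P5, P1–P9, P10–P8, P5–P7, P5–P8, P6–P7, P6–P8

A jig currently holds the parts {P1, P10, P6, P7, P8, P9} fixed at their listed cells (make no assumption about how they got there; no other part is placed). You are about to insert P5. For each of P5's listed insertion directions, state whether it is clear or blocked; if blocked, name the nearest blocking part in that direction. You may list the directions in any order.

+x: blocked by P1; -x: blocked by P8

-x: nearest on ray is P8@(-2, 0) ⇒ blocked
+x: nearest on ray is P1@(0, 0) ⇒ blocked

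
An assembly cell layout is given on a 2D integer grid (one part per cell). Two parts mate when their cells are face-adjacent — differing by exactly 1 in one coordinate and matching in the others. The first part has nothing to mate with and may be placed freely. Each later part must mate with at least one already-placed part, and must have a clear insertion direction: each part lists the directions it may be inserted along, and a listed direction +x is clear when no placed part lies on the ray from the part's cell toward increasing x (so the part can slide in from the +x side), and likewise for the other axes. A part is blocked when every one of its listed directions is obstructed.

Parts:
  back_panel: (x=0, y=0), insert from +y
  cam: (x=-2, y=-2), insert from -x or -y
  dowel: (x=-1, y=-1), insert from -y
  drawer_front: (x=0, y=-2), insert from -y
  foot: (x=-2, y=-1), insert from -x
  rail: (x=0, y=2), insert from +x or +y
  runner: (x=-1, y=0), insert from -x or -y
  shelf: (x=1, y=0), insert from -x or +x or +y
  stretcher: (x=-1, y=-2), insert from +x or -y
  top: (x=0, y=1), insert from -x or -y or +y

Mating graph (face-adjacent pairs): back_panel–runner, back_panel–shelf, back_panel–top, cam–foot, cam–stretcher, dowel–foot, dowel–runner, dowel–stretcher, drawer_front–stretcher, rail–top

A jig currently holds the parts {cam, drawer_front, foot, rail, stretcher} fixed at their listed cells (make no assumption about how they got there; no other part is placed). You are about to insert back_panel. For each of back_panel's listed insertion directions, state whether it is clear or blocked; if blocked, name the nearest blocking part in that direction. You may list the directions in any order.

+y: nearest on ray is rail@(0, 2) ⇒ blocked

+y: blocked by rail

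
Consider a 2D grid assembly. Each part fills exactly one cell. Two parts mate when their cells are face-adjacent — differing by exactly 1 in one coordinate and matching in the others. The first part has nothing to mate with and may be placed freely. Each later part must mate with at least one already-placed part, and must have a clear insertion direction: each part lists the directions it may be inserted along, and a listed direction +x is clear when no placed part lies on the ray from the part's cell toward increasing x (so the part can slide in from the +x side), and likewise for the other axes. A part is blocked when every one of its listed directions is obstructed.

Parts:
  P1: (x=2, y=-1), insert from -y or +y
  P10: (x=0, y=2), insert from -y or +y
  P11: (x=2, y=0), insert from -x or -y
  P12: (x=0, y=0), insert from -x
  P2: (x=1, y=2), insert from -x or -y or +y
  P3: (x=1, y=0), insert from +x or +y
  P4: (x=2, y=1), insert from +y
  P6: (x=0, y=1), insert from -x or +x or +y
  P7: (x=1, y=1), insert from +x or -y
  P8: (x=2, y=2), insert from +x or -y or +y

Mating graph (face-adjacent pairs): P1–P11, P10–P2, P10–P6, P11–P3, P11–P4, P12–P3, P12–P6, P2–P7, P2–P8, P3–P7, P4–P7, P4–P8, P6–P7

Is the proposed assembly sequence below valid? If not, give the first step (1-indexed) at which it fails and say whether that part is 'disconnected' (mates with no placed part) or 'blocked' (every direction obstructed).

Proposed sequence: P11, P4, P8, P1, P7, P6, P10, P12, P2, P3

Invalid at step 10 (blocked)

1. P11@(2, 0) [-x clear] — {P11}
2. P4@(2, 1) [+y clear] — {P11, P4}
3. P8@(2, 2) [+x clear] — {P11, P4, P8}
4. P1@(2, -1) [-y clear] — {P1, P11, P4, P8}
5. P7@(1, 1) [-y clear] — {P1, P11, P4, P7, P8}
6. P6@(0, 1) [-x clear] — {P1, P11, P4, P6, P7, P8}
7. P10@(0, 2) [+y clear] — {P1, P10, P11, P4, P6, P7, P8}
8. P12@(0, 0) [-x clear] — {P1, P10, P11, P12, P4, P6, P7, P8}
9. P2@(1, 2) [+y clear] — {P1, P10, P11, P12, P2, P4, P6, P7, P8}
10. P3@(1, 0) — +x/+y all obstructed ⇒ blocked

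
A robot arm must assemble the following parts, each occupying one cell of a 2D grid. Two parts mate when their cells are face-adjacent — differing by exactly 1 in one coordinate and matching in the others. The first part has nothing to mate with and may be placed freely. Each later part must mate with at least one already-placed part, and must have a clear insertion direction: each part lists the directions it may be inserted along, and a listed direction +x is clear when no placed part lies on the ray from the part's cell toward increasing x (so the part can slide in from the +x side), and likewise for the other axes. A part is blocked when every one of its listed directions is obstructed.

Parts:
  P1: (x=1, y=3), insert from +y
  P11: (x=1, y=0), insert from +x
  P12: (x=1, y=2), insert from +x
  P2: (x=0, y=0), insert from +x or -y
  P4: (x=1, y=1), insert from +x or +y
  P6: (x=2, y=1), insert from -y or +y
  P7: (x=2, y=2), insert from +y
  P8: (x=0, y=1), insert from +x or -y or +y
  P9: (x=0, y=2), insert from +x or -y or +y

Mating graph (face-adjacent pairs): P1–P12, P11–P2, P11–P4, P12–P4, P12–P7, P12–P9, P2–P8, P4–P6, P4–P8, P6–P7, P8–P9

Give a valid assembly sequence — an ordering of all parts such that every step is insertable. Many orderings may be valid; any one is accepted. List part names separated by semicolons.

1. P11@(1, 0) [+x clear] — {P11}
2. P2@(0, 0) [-y clear] — {P11, P2}
3. P8@(0, 1) [+x clear] — {P11, P2, P8}
4. P9@(0, 2) [+x clear] — {P11, P2, P8, P9}
5. P12@(1, 2) [+x clear] — {P11, P12, P2, P8, P9}
6. P7@(2, 2) [+y clear] — {P11, P12, P2, P7, P8, P9}
7. P1@(1, 3) [+y clear] — {P1, P11, P12, P2, P7, P8, P9}
8. P4@(1, 1) [+x clear] — {P1, P11, P12, P2, P4, P7, P8, P9}
9. P6@(2, 1) [-y clear] — {P1, P11, P12, P2, P4, P6, P7, P8, P9}

P11; P2; P8; P9; P12; P7; P1; P4; P6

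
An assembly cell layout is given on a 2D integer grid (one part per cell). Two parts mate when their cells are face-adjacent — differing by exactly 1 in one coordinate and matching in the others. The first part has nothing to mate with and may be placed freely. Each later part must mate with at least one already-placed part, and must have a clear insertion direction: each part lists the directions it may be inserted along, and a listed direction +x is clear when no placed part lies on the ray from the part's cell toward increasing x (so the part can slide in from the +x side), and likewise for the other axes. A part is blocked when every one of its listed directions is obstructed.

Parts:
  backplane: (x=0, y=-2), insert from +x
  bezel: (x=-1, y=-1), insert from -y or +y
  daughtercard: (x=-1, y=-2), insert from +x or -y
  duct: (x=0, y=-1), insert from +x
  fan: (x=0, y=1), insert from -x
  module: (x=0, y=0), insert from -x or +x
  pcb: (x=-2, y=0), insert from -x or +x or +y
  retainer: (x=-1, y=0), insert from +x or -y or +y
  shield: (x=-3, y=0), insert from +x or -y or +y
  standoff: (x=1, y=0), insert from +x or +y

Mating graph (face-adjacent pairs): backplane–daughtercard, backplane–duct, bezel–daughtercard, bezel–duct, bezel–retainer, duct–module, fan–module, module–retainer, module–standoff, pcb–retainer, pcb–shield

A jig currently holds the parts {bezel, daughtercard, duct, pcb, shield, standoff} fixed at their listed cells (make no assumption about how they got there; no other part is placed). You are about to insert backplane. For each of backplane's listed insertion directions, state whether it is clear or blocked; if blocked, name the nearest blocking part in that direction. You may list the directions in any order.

+x: clear

+x: ray from backplane(0, -2) has no placed part ⇒ clear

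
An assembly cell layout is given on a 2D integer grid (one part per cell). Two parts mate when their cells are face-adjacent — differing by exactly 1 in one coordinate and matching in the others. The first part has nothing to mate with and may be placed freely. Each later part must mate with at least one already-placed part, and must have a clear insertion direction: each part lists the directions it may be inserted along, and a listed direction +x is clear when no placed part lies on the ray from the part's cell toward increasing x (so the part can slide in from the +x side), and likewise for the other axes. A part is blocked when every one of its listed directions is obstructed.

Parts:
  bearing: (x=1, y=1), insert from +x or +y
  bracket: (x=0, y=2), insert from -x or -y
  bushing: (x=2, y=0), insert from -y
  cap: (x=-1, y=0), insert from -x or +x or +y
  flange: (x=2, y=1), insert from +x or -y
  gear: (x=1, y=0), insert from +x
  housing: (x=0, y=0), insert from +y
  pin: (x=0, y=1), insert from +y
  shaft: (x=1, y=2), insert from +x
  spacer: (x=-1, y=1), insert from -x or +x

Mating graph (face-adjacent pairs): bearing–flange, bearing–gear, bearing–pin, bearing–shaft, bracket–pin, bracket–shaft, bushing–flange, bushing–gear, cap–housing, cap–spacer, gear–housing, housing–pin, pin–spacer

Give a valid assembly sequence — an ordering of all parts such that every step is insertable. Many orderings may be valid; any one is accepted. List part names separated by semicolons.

1. spacer@(-1, 1) [-x clear] — {spacer}
2. cap@(-1, 0) [-x clear] — {cap, spacer}
3. housing@(0, 0) [+y clear] — {cap, housing, spacer}
4. pin@(0, 1) [+y clear] — {cap, housing, pin, spacer}
5. bracket@(0, 2) [-x clear] — {bracket, cap, housing, pin, spacer}
6. shaft@(1, 2) [+x clear] — {bracket, cap, housing, pin, shaft, spacer}
7. gear@(1, 0) [+x clear] — {bracket, cap, gear, housing, pin, shaft, spacer}
8. bearing@(1, 1) [+x clear] — {bearing, bracket, cap, gear, housing, pin, shaft, spacer}
9. flange@(2, 1) [+x clear] — {bearing, bracket, cap, flange, gear, housing, pin, shaft, spacer}
10. bushing@(2, 0) [-y clear] — {bearing, bracket, bushing, cap, flange, gear, housing, pin, shaft, spacer}

spacer; cap; housing; pin; bracket; shaft; gear; bearing; flange; bushing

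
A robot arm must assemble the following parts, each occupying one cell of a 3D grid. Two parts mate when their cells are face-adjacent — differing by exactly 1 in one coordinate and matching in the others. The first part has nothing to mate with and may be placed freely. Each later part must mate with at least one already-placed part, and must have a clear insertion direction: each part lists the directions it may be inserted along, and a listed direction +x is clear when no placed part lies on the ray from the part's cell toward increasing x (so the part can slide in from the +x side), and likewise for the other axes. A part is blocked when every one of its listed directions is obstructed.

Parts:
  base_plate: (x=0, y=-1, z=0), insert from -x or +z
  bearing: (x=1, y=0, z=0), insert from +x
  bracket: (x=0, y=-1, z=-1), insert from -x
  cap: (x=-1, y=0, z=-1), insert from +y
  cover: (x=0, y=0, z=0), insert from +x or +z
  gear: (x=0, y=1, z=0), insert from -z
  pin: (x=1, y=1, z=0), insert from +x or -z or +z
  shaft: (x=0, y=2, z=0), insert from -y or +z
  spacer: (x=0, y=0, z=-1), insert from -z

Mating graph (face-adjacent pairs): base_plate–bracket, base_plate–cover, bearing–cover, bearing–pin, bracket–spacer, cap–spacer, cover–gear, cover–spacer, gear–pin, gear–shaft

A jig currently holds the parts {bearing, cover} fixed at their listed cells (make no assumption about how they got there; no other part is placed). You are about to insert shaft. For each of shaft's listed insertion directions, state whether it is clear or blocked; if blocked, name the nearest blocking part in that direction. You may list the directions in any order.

-y: nearest on ray is cover@(0, 0, 0) ⇒ blocked
+z: ray from shaft(0, 2, 0) has no placed part ⇒ clear

+z: clear; -y: blocked by cover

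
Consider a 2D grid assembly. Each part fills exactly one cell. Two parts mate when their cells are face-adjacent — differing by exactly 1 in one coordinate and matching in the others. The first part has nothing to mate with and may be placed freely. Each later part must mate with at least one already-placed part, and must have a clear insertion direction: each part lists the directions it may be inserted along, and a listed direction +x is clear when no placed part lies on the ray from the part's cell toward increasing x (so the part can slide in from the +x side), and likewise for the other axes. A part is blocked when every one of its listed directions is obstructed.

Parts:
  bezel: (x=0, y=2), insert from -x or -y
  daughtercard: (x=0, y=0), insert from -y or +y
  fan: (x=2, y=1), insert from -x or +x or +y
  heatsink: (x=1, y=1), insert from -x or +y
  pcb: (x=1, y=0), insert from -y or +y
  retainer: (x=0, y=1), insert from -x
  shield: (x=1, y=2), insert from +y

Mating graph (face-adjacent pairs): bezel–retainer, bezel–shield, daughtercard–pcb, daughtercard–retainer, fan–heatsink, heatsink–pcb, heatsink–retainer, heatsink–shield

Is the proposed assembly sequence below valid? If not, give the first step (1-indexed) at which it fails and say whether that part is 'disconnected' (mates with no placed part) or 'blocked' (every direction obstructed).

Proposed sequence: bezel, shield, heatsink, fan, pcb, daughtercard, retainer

Valid

1. bezel@(0, 2) [-x clear] — {bezel}
2. shield@(1, 2) [+y clear] — {bezel, shield}
3. heatsink@(1, 1) [-x clear] — {bezel, heatsink, shield}
4. fan@(2, 1) [+x clear] — {bezel, fan, heatsink, shield}
5. pcb@(1, 0) [-y clear] — {bezel, fan, heatsink, pcb, shield}
6. daughtercard@(0, 0) [-y clear] — {bezel, daughtercard, fan, heatsink, pcb, shield}
7. retainer@(0, 1) [-x clear] — {bezel, daughtercard, fan, heatsink, pcb, retainer, shield}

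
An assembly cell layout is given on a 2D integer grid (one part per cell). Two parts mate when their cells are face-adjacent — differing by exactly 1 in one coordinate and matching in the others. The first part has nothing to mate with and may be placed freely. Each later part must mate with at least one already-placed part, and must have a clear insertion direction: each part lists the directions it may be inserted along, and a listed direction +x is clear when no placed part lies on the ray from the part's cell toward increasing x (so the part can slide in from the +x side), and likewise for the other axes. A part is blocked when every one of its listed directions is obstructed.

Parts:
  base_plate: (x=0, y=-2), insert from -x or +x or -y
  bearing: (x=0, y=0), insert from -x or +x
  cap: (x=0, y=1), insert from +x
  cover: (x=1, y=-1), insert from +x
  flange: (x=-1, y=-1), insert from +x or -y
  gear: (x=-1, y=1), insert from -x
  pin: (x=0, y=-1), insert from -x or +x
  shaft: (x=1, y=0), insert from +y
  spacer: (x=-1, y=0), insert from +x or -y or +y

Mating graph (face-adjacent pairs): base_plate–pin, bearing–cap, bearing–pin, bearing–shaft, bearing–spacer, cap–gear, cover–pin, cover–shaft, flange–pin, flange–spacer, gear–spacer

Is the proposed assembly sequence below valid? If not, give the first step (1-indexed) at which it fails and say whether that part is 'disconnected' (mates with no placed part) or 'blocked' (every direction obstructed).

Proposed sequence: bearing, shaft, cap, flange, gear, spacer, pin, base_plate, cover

Invalid at step 4 (disconnected)

1. bearing@(0, 0) [-x clear] — {bearing}
2. shaft@(1, 0) [+y clear] — {bearing, shaft}
3. cap@(0, 1) [+x clear] — {bearing, cap, shaft}
4. flange@(-1, -1) — no placed neighbour ⇒ disconnected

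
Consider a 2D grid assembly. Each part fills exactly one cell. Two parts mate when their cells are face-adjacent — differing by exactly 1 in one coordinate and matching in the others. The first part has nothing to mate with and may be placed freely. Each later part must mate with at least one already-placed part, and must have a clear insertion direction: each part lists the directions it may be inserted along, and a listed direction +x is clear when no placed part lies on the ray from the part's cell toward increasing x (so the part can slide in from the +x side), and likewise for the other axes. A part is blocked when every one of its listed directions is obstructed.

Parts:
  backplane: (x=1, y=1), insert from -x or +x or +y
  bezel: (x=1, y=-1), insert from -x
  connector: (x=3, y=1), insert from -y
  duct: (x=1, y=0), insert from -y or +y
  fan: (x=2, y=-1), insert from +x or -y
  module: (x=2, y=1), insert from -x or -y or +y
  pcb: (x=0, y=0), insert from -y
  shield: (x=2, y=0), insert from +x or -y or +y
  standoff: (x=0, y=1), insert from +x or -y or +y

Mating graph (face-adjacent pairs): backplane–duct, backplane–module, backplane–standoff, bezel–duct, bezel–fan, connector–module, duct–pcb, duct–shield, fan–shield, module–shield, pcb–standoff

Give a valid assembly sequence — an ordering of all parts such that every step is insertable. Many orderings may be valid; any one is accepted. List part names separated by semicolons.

1. pcb@(0, 0) [-y clear] — {pcb}
2. standoff@(0, 1) [+x clear] — {pcb, standoff}
3. backplane@(1, 1) [+x clear] — {backplane, pcb, standoff}
4. duct@(1, 0) [-y clear] — {backplane, duct, pcb, standoff}
5. module@(2, 1) [-y clear] — {backplane, duct, module, pcb, standoff}
6. connector@(3, 1) [-y clear] — {backplane, connector, duct, module, pcb, standoff}
7. bezel@(1, -1) [-x clear] — {backplane, bezel, connector, duct, module, pcb, standoff}
8. fan@(2, -1) [+x clear] — {backplane, bezel, connector, duct, fan, module, pcb, standoff}
9. shield@(2, 0) [+x clear] — {backplane, bezel, connector, duct, fan, module, pcb, shield, standoff}

pcb; standoff; backplane; duct; module; connector; bezel; fan; shield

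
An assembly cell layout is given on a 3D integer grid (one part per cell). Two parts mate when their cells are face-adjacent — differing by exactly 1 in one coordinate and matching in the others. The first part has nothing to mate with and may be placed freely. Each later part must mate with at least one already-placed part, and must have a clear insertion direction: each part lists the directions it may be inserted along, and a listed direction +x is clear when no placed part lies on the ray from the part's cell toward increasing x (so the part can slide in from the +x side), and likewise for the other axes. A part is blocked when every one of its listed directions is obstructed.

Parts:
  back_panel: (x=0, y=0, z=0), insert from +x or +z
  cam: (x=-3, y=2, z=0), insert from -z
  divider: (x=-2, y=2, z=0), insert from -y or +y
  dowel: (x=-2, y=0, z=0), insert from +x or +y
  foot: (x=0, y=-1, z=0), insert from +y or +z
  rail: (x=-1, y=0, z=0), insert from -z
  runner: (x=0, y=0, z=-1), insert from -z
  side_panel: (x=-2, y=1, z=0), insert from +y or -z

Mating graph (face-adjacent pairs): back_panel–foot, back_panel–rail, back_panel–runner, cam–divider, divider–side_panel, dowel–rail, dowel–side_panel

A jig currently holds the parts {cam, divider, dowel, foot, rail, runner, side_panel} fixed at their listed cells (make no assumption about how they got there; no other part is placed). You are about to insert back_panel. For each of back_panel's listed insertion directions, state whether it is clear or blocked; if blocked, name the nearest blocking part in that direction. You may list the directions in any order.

+x: ray from back_panel(0, 0, 0) has no placed part ⇒ clear
+z: ray from back_panel(0, 0, 0) has no placed part ⇒ clear

+x: clear; +z: clear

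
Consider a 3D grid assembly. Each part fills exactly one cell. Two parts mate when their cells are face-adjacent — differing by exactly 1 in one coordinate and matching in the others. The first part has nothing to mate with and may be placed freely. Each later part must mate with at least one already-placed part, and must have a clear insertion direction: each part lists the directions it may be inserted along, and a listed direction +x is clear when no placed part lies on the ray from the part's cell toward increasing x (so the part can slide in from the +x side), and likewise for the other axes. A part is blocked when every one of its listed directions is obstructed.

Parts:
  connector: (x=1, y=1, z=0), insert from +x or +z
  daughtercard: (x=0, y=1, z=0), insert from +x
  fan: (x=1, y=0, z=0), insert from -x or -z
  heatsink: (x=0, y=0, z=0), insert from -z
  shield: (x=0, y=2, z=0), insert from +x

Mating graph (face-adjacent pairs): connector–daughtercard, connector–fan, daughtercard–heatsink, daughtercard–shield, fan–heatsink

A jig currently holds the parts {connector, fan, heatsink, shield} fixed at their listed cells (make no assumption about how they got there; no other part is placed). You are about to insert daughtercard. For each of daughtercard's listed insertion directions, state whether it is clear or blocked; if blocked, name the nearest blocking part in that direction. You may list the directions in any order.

+x: blocked by connector

+x: nearest on ray is connector@(1, 1, 0) ⇒ blocked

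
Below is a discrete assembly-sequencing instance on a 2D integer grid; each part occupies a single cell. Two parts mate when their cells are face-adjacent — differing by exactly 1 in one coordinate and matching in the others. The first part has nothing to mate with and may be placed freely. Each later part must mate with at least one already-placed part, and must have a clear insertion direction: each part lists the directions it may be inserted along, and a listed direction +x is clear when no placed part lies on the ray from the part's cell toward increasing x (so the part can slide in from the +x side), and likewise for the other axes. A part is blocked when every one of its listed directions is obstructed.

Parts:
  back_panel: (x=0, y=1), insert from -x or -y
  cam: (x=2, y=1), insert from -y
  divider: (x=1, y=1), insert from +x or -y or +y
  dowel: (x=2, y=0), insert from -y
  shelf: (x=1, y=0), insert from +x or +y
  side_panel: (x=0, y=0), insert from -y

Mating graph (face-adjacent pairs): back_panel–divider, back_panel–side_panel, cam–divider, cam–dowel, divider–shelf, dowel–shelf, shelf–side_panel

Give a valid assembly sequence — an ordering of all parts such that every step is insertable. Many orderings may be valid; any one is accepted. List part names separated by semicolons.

1. shelf@(1, 0) [+x clear] — {shelf}
2. side_panel@(0, 0) [-y clear] — {shelf, side_panel}
3. back_panel@(0, 1) [-x clear] — {back_panel, shelf, side_panel}
4. divider@(1, 1) [+x clear] — {back_panel, divider, shelf, side_panel}
5. cam@(2, 1) [-y clear] — {back_panel, cam, divider, shelf, side_panel}
6. dowel@(2, 0) [-y clear] — {back_panel, cam, divider, dowel, shelf, side_panel}

shelf; side_panel; back_panel; divider; cam; dowel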